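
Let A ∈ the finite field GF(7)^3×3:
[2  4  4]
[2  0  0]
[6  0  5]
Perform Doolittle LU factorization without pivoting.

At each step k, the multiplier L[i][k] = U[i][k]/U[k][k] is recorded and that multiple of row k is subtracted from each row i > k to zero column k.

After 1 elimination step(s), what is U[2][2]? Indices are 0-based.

U[2][2] = 0

Step 1: pivot at (0,0) is 2.
  row1 ← row1 − (1)·row0  ⇒  L[1][0]=1, U row1=(0, 3, 3)
  row2 ← row2 − (3)·row0  ⇒  L[2][0]=3, U row2=(0, 2, 0)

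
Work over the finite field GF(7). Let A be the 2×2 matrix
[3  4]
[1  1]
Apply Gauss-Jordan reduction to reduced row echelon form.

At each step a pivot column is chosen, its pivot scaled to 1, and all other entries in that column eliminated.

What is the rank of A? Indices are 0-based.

step 1: normalize row 0 (÷3) = (1, 6)
  row 1: subtract 1×row0 = (0, 2)
step 2: normalize row 1 (÷2) = (0, 1)
  row 0: subtract 6×row1 = (1, 0)

rank = 2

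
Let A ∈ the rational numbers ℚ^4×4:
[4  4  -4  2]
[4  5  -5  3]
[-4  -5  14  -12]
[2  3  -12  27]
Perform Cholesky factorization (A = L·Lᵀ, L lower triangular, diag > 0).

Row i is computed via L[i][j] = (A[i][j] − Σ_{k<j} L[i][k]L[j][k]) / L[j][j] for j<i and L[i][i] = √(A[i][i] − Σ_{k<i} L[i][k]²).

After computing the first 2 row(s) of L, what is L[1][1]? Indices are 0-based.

L[1][1] = 1

Step 1: L[0][0] = √(4) = 2.
  L[1][0] = (4) / L[0][0] = 2.
Step 2: L[1][1] = √(1) = 1.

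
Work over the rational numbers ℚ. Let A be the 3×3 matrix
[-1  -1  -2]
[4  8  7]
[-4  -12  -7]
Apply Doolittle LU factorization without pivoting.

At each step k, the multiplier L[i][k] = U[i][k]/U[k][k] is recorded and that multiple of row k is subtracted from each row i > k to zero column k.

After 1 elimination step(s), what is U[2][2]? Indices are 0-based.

U[2][2] = 1

Step 1: pivot at (0,0) is -1.
  row1 ← row1 − (-4)·row0  ⇒  L[1][0]=-4, U row1=(0, 4, -1)
  row2 ← row2 − (4)·row0  ⇒  L[2][0]=4, U row2=(0, -8, 1)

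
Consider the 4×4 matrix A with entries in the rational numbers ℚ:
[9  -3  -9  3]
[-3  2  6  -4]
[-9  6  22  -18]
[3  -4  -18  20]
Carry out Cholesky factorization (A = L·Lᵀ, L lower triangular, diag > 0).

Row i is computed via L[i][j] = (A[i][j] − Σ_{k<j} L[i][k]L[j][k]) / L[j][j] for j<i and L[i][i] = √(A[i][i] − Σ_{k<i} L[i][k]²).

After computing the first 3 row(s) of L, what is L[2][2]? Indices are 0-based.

L[2][2] = 2

Step 1: L[0][0] = √(9) = 3.
  L[1][0] = (-3) / L[0][0] = -1.
Step 2: L[1][1] = √(1) = 1.
  L[2][0] = (-9) / L[0][0] = -3.
  L[2][1] = (3) / L[1][1] = 3.
Step 3: L[2][2] = √(4) = 2.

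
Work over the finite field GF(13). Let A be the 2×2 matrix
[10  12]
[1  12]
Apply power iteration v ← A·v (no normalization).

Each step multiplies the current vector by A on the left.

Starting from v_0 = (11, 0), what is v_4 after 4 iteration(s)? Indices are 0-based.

v_0 = (11, 0).
v_1 = A·v_0 = (6, 11).
v_2 = A·v_1 = (10, 8).
v_3 = A·v_2 = (1, 2).
v_4 = A·v_3 = (8, 12).

v_4 = (8, 12)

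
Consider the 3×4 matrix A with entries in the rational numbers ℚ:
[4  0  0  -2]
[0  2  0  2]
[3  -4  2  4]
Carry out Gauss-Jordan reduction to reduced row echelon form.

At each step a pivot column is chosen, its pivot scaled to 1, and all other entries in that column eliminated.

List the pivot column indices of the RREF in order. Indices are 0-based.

[1] R0 /= 4  ⇒  (1, 0, 0, -1/2)
     R2 -= 3·R0  ⇒  (0, -4, 2, 11/2)
[2] R1 /= 2  ⇒  (0, 1, 0, 1)
     R2 -= -4·R1  ⇒  (0, 0, 2, 19/2)
[3] R2 /= 2  ⇒  (0, 0, 1, 19/4)

pivot columns: 0, 1, 2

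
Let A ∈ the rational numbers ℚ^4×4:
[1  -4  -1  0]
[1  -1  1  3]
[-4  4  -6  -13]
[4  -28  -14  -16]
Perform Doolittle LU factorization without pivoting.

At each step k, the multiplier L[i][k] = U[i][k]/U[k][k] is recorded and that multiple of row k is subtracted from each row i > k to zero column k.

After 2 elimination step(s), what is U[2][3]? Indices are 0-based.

U[2][3] = -1

[col 0] pivot 1
  R1 -= 1*R0 → (0, 3, 2, 3)  (L[1][0] := 1)
  R2 -= -4*R0 → (0, -12, -10, -13)  (L[2][0] := -4)
  R3 -= 4*R0 → (0, -12, -10, -16)  (L[3][0] := 4)
[col 1] pivot 3
  R2 -= -4*R1 → (0, 0, -2, -1)  (L[2][1] := -4)
  R3 -= -4*R1 → (0, 0, -2, -4)  (L[3][1] := -4)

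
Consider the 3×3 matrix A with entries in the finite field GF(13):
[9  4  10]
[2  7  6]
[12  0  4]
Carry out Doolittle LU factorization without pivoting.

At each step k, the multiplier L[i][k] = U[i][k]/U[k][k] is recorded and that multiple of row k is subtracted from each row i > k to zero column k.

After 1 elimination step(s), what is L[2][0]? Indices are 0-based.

L[2][0] = 10

k=0: U[0][0]=9
  eliminate (1,0): mult=6, new row 1: (0, 9, 11); set L[1][0]=6
  eliminate (2,0): mult=10, new row 2: (0, 12, 8); set L[2][0]=10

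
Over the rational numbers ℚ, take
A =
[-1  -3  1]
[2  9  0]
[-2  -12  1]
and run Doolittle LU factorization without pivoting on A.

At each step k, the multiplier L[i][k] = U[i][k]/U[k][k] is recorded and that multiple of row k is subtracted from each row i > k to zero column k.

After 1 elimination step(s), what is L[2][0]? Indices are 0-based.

L[2][0] = 2

k=0: U[0][0]=-1
  eliminate (1,0): mult=-2, new row 1: (0, 3, 2); set L[1][0]=-2
  eliminate (2,0): mult=2, new row 2: (0, -6, -1); set L[2][0]=2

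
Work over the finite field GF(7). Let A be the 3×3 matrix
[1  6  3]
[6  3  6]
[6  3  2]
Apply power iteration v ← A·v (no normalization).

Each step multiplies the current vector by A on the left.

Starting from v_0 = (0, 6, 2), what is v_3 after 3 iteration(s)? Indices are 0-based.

v_3 = (6, 6, 2)

v_0 = (0, 6, 2).
v_1 = A·v_0 = (0, 2, 1).
v_2 = A·v_1 = (1, 5, 1).
v_3 = A·v_2 = (6, 6, 2).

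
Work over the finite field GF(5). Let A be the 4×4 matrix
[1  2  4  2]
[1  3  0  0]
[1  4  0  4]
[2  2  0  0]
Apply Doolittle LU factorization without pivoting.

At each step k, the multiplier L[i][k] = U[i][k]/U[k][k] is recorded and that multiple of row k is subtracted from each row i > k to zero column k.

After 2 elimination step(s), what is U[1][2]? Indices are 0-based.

[col 0] pivot 1
  R1 -= 1*R0 → (0, 1, 1, 3)  (L[1][0] := 1)
  R2 -= 1*R0 → (0, 2, 1, 2)  (L[2][0] := 1)
  R3 -= 2*R0 → (0, 3, 2, 1)  (L[3][0] := 2)
[col 1] pivot 1
  R2 -= 2*R1 → (0, 0, 4, 1)  (L[2][1] := 2)
  R3 -= 3*R1 → (0, 0, 4, 2)  (L[3][1] := 3)

U[1][2] = 1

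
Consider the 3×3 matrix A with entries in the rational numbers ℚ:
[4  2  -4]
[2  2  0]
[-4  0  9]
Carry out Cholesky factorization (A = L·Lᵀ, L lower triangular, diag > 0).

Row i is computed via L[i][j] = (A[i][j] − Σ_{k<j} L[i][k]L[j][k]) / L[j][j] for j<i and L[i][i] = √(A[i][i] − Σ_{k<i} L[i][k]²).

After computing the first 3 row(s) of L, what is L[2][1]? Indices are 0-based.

Step 1: L[0][0] = √(4) = 2.
  L[1][0] = (2) / L[0][0] = 1.
Step 2: L[1][1] = √(1) = 1.
  L[2][0] = (-4) / L[0][0] = -2.
  L[2][1] = (2) / L[1][1] = 2.
Step 3: L[2][2] = √(1) = 1.

L[2][1] = 2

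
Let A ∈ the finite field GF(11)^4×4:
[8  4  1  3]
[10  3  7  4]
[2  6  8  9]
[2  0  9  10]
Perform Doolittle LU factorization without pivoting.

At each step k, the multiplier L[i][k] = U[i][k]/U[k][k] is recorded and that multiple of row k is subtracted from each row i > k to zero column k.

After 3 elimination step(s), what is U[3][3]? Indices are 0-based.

U[3][3] = 10

k=0: U[0][0]=8
  eliminate (1,0): mult=4, new row 1: (0, 9, 3, 3); set L[1][0]=4
  eliminate (2,0): mult=3, new row 2: (0, 5, 5, 0); set L[2][0]=3
  eliminate (3,0): mult=3, new row 3: (0, 10, 6, 1); set L[3][0]=3
k=1: U[1][1]=9
  eliminate (2,1): mult=3, new row 2: (0, 0, 7, 2); set L[2][1]=3
  eliminate (3,1): mult=6, new row 3: (0, 0, 10, 5); set L[3][1]=6
k=2: U[2][2]=7
  eliminate (3,2): mult=3, new row 3: (0, 0, 0, 10); set L[3][2]=3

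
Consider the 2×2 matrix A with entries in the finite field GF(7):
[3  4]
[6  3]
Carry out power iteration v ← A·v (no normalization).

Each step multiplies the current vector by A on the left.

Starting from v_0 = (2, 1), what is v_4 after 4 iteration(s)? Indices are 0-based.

v_0 = (2, 1).
v_1 = A·v_0 = (3, 1).
v_2 = A·v_1 = (6, 0).
v_3 = A·v_2 = (4, 1).
v_4 = A·v_3 = (2, 6).

v_4 = (2, 6)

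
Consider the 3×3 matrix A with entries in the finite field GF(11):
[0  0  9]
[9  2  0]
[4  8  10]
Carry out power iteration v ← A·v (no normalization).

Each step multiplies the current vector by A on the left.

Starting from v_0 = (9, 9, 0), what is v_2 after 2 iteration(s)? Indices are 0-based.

v_0 = (9, 9, 0).
v_1 = A·v_0 = (0, 0, 9).
v_2 = A·v_1 = (4, 0, 2).

v_2 = (4, 0, 2)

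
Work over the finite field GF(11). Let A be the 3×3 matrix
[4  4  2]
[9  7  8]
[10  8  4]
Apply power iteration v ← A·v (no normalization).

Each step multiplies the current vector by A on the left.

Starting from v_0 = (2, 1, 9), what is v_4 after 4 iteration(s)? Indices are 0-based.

v_0 = (2, 1, 9).
v_1 = A·v_0 = (8, 9, 9).
v_2 = A·v_1 = (9, 9, 1).
v_3 = A·v_2 = (8, 9, 1).
v_4 = A·v_3 = (4, 0, 2).

v_4 = (4, 0, 2)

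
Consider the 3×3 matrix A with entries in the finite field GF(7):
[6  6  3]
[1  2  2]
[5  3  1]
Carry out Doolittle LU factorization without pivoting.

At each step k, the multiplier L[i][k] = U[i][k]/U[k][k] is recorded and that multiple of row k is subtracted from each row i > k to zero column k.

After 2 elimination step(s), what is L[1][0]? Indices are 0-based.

k=0: U[0][0]=6
  eliminate (1,0): mult=6, new row 1: (0, 1, 5); set L[1][0]=6
  eliminate (2,0): mult=2, new row 2: (0, 5, 2); set L[2][0]=2
k=1: U[1][1]=1
  eliminate (2,1): mult=5, new row 2: (0, 0, 5); set L[2][1]=5

L[1][0] = 6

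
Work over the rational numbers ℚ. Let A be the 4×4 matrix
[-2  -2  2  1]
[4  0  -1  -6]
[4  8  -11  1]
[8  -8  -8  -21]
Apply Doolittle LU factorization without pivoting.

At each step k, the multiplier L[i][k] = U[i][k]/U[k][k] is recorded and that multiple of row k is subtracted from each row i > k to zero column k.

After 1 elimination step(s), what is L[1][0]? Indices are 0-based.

L[1][0] = -2

Step 1: pivot at (0,0) is -2.
  row1 ← row1 − (-2)·row0  ⇒  L[1][0]=-2, U row1=(0, -4, 3, -4)
  row2 ← row2 − (-2)·row0  ⇒  L[2][0]=-2, U row2=(0, 4, -7, 3)
  row3 ← row3 − (-4)·row0  ⇒  L[3][0]=-4, U row3=(0, -16, 0, -17)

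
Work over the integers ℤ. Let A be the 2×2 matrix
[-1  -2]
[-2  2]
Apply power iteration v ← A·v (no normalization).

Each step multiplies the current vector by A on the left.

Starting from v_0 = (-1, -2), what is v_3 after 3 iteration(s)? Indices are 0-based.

v_0 = (-1, -2).
v_1 = A·v_0 = (5, -2).
v_2 = A·v_1 = (-1, -14).
v_3 = A·v_2 = (29, -26).

v_3 = (29, -26)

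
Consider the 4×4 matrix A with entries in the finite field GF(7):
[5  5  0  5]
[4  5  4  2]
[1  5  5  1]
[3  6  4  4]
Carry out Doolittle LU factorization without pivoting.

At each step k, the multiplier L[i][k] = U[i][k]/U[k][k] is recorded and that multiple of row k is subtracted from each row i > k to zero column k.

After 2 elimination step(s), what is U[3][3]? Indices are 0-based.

Step 1: pivot at (0,0) is 5.
  row1 ← row1 − (5)·row0  ⇒  L[1][0]=5, U row1=(0, 1, 4, 5)
  row2 ← row2 − (3)·row0  ⇒  L[2][0]=3, U row2=(0, 4, 5, 0)
  row3 ← row3 − (2)·row0  ⇒  L[3][0]=2, U row3=(0, 3, 4, 1)
Step 2: pivot at (1,1) is 1.
  row2 ← row2 − (4)·row1  ⇒  L[2][1]=4, U row2=(0, 0, 3, 1)
  row3 ← row3 − (3)·row1  ⇒  L[3][1]=3, U row3=(0, 0, 6, 0)

U[3][3] = 0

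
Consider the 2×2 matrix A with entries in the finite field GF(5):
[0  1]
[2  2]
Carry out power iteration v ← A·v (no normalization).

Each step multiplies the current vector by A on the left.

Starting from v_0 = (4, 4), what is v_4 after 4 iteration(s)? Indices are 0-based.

v_0 = (4, 4).
v_1 = A·v_0 = (4, 1).
v_2 = A·v_1 = (1, 0).
v_3 = A·v_2 = (0, 2).
v_4 = A·v_3 = (2, 4).

v_4 = (2, 4)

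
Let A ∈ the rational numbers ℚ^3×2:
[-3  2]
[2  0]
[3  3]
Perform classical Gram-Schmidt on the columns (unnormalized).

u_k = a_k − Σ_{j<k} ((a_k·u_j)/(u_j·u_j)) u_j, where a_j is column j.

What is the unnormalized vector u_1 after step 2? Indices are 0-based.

Step 1: u_0 = a_0 = (-3, 2, 3).
Step 2: u_1 = a_1 − (3/22)·u_0 = (53/22, -3/11, 57/22).

u_1 = (53/22, -3/11, 57/22)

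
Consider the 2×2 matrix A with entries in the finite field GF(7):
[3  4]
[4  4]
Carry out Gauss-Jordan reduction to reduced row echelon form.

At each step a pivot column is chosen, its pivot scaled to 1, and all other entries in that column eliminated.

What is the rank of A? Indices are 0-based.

[1] R0 /= 3  ⇒  (1, 6)
     R1 -= 4·R0  ⇒  (0, 1)
[2] R1 /= 1  ⇒  (0, 1)
     R0 -= 6·R1  ⇒  (1, 0)

rank = 2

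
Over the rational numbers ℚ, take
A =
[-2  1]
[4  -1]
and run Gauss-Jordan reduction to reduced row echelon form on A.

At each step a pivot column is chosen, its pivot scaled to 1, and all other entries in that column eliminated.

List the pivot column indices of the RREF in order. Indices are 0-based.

pivot columns: 0, 1

step 1: normalize row 0 (÷-2) = (1, -1/2)
  row 1: subtract 4×row0 = (0, 1)
step 2: normalize row 1 (÷1) = (0, 1)
  row 0: subtract -1/2×row1 = (1, 0)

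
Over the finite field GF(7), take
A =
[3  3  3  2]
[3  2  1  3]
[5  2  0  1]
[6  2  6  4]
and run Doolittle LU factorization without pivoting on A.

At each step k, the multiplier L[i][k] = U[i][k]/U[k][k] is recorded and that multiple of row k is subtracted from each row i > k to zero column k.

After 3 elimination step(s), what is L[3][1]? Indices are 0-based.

L[3][1] = 4

[col 0] pivot 3
  R1 -= 1*R0 → (0, 6, 5, 1)  (L[1][0] := 1)
  R2 -= 4*R0 → (0, 4, 2, 0)  (L[2][0] := 4)
  R3 -= 2*R0 → (0, 3, 0, 0)  (L[3][0] := 2)
[col 1] pivot 6
  R2 -= 3*R1 → (0, 0, 1, 4)  (L[2][1] := 3)
  R3 -= 4*R1 → (0, 0, 1, 3)  (L[3][1] := 4)
[col 2] pivot 1
  R3 -= 1*R2 → (0, 0, 0, 6)  (L[3][2] := 1)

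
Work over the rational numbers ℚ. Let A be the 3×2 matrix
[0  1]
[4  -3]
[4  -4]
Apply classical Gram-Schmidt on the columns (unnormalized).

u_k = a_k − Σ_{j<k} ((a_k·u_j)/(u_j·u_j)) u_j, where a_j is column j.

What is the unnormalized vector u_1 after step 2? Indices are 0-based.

Step 1: u_0 = a_0 = (0, 4, 4).
Step 2: u_1 = a_1 − (-7/8)·u_0 = (1, 1/2, -1/2).

u_1 = (1, 1/2, -1/2)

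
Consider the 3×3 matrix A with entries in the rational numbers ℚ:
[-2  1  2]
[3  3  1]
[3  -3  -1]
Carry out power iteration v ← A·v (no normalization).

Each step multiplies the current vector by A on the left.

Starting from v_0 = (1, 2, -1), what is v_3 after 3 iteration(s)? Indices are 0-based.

v_3 = (-56, 44, 4)

v_0 = (1, 2, -1).
v_1 = A·v_0 = (-2, 8, -2).
v_2 = A·v_1 = (8, 16, -28).
v_3 = A·v_2 = (-56, 44, 4).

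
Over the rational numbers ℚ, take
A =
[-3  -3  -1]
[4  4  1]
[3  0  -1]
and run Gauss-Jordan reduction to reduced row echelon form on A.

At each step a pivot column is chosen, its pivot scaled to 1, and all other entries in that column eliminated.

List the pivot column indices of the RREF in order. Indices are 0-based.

pivot columns: 0, 1, 2

step 1: normalize row 0 (÷-3) = (1, 1, 1/3)
  row 1: subtract 4×row0 = (0, 0, -1/3)
  row 2: subtract 3×row0 = (0, -3, -2)
step 2: exchange rows 1,2
step 2: normalize row 1 (÷-3) = (0, 1, 2/3)
  row 0: subtract 1×row1 = (1, 0, -1/3)
step 3: normalize row 2 (÷-1/3) = (0, 0, 1)
  row 0: subtract -1/3×row2 = (1, 0, 0)
  row 1: subtract 2/3×row2 = (0, 1, 0)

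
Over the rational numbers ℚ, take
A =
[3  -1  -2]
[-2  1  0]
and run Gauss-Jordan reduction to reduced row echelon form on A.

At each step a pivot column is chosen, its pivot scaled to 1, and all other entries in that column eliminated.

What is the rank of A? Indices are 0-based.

rank = 2

[1] R0 /= 3  ⇒  (1, -1/3, -2/3)
     R1 -= -2·R0  ⇒  (0, 1/3, -4/3)
[2] R1 /= 1/3  ⇒  (0, 1, -4)
     R0 -= -1/3·R1  ⇒  (1, 0, -2)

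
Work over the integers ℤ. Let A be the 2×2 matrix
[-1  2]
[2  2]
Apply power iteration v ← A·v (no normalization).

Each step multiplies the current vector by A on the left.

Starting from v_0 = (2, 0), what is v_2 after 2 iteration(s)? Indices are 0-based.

v_0 = (2, 0).
v_1 = A·v_0 = (-2, 4).
v_2 = A·v_1 = (10, 4).

v_2 = (10, 4)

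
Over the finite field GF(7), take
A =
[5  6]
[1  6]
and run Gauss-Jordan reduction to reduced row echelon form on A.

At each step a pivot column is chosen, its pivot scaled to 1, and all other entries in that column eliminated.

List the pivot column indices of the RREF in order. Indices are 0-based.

[1] R0 /= 5  ⇒  (1, 4)
     R1 -= 1·R0  ⇒  (0, 2)
[2] R1 /= 2  ⇒  (0, 1)
     R0 -= 4·R1  ⇒  (1, 0)

pivot columns: 0, 1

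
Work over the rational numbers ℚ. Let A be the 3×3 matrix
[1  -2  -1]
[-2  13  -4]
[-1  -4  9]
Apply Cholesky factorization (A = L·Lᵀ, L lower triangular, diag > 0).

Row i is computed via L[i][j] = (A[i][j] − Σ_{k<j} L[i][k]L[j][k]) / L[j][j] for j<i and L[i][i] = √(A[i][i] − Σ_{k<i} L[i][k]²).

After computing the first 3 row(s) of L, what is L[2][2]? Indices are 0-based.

L[2][2] = 2

Step 1: L[0][0] = √(1) = 1.
  L[1][0] = (-2) / L[0][0] = -2.
Step 2: L[1][1] = √(9) = 3.
  L[2][0] = (-1) / L[0][0] = -1.
  L[2][1] = (-6) / L[1][1] = -2.
Step 3: L[2][2] = √(4) = 2.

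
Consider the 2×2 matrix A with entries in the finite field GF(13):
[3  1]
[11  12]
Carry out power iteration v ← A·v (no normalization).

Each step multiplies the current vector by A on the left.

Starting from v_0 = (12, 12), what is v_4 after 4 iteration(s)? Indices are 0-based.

v_0 = (12, 12).
v_1 = A·v_0 = (9, 3).
v_2 = A·v_1 = (4, 5).
v_3 = A·v_2 = (4, 0).
v_4 = A·v_3 = (12, 5).

v_4 = (12, 5)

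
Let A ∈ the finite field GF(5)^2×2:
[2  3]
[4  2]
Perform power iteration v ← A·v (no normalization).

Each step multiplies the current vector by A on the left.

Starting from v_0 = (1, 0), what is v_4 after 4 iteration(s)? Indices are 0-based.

v_4 = (3, 2)

v_0 = (1, 0).
v_1 = A·v_0 = (2, 4).
v_2 = A·v_1 = (1, 1).
v_3 = A·v_2 = (0, 1).
v_4 = A·v_3 = (3, 2).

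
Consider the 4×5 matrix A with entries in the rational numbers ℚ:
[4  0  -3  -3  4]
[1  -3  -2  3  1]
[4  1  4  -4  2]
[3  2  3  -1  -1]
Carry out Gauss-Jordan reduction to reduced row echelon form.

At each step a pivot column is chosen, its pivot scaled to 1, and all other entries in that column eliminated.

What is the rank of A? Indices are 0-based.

rank = 4

step 1: normalize row 0 (÷4) = (1, 0, -3/4, -3/4, 1)
  row 1: subtract 1×row0 = (0, -3, -5/4, 15/4, 0)
  row 2: subtract 4×row0 = (0, 1, 7, -1, -2)
  row 3: subtract 3×row0 = (0, 2, 21/4, 5/4, -4)
step 2: normalize row 1 (÷-3) = (0, 1, 5/12, -5/4, 0)
  row 2: subtract 1×row1 = (0, 0, 79/12, 1/4, -2)
  row 3: subtract 2×row1 = (0, 0, 53/12, 15/4, -4)
step 3: normalize row 2 (÷79/12) = (0, 0, 1, 3/79, -24/79)
  row 0: subtract -3/4×row2 = (1, 0, 0, -57/79, 61/79)
  row 1: subtract 5/12×row2 = (0, 1, 0, -100/79, 10/79)
  row 3: subtract 53/12×row2 = (0, 0, 0, 283/79, -210/79)
step 4: normalize row 3 (÷283/79) = (0, 0, 0, 1, -210/283)
  row 0: subtract -57/79×row3 = (1, 0, 0, 0, 67/283)
  row 1: subtract -100/79×row3 = (0, 1, 0, 0, -230/283)
  row 2: subtract 3/79×row3 = (0, 0, 1, 0, -78/283)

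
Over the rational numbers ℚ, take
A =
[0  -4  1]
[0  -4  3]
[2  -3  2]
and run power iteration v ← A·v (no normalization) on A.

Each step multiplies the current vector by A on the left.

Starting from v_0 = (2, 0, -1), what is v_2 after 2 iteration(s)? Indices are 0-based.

v_0 = (2, 0, -1).
v_1 = A·v_0 = (-1, -3, 2).
v_2 = A·v_1 = (14, 18, 11).

v_2 = (14, 18, 11)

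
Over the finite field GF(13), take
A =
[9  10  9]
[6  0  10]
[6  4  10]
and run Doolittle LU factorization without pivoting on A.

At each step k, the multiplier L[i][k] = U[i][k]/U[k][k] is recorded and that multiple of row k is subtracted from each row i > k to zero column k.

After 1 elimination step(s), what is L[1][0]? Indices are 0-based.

[col 0] pivot 9
  R1 -= 5*R0 → (0, 2, 4)  (L[1][0] := 5)
  R2 -= 5*R0 → (0, 6, 4)  (L[2][0] := 5)

L[1][0] = 5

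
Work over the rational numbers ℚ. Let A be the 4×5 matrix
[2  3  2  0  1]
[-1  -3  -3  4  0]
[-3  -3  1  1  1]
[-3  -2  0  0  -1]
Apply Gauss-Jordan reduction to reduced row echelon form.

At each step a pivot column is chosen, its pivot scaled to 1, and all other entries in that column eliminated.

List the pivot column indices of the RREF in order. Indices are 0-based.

pivot columns: 0, 1, 2, 3

[1] R0 /= 2  ⇒  (1, 3/2, 1, 0, 1/2)
     R1 -= -1·R0  ⇒  (0, -3/2, -2, 4, 1/2)
     R2 -= -3·R0  ⇒  (0, 3/2, 4, 1, 5/2)
     R3 -= -3·R0  ⇒  (0, 5/2, 3, 0, 1/2)
[2] R1 /= -3/2  ⇒  (0, 1, 4/3, -8/3, -1/3)
     R0 -= 3/2·R1  ⇒  (1, 0, -1, 4, 1)
     R2 -= 3/2·R1  ⇒  (0, 0, 2, 5, 3)
     R3 -= 5/2·R1  ⇒  (0, 0, -1/3, 20/3, 4/3)
[3] R2 /= 2  ⇒  (0, 0, 1, 5/2, 3/2)
     R0 -= -1·R2  ⇒  (1, 0, 0, 13/2, 5/2)
     R1 -= 4/3·R2  ⇒  (0, 1, 0, -6, -7/3)
     R3 -= -1/3·R2  ⇒  (0, 0, 0, 15/2, 11/6)
[4] R3 /= 15/2  ⇒  (0, 0, 0, 1, 11/45)
     R0 -= 13/2·R3  ⇒  (1, 0, 0, 0, 41/45)
     R1 -= -6·R3  ⇒  (0, 1, 0, 0, -13/15)
     R2 -= 5/2·R3  ⇒  (0, 0, 1, 0, 8/9)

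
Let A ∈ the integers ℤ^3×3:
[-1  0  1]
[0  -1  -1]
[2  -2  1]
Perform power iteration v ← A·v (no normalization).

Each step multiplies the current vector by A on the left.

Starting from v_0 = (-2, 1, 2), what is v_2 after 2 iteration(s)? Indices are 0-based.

v_2 = (-8, 7, 10)

v_0 = (-2, 1, 2).
v_1 = A·v_0 = (4, -3, -4).
v_2 = A·v_1 = (-8, 7, 10).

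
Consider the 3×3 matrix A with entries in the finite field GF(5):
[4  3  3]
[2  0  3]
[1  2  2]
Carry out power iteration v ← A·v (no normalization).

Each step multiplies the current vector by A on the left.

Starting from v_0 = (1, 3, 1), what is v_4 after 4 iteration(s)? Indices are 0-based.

v_0 = (1, 3, 1).
v_1 = A·v_0 = (1, 0, 4).
v_2 = A·v_1 = (1, 4, 4).
v_3 = A·v_2 = (3, 4, 2).
v_4 = A·v_3 = (0, 2, 0).

v_4 = (0, 2, 0)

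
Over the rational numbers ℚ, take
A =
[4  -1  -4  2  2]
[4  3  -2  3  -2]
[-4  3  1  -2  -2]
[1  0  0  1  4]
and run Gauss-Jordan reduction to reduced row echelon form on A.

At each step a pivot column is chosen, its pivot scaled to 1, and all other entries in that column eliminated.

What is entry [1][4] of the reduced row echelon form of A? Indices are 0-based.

[1] R0 /= 4  ⇒  (1, -1/4, -1, 1/2, 1/2)
     R1 -= 4·R0  ⇒  (0, 4, 2, 1, -4)
     R2 -= -4·R0  ⇒  (0, 2, -3, 0, 0)
     R3 -= 1·R0  ⇒  (0, 1/4, 1, 1/2, 7/2)
[2] R1 /= 4  ⇒  (0, 1, 1/2, 1/4, -1)
     R0 -= -1/4·R1  ⇒  (1, 0, -7/8, 9/16, 1/4)
     R2 -= 2·R1  ⇒  (0, 0, -4, -1/2, 2)
     R3 -= 1/4·R1  ⇒  (0, 0, 7/8, 7/16, 15/4)
[3] R2 /= -4  ⇒  (0, 0, 1, 1/8, -1/2)
     R0 -= -7/8·R2  ⇒  (1, 0, 0, 43/64, -3/16)
     R1 -= 1/2·R2  ⇒  (0, 1, 0, 3/16, -3/4)
     R3 -= 7/8·R2  ⇒  (0, 0, 0, 21/64, 67/16)
[4] R3 /= 21/64  ⇒  (0, 0, 0, 1, 268/21)
     R0 -= 43/64·R3  ⇒  (1, 0, 0, 0, -184/21)
     R1 -= 3/16·R3  ⇒  (0, 1, 0, 0, -22/7)
     R2 -= 1/8·R3  ⇒  (0, 0, 1, 0, -44/21)

M[1][4] = -22/7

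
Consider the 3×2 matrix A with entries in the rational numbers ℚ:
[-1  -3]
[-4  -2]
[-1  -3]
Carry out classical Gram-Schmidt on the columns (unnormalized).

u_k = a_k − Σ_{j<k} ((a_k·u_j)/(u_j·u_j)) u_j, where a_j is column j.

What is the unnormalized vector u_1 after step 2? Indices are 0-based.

u_1 = (-20/9, 10/9, -20/9)

Step 1: u_0 = a_0 = (-1, -4, -1).
Step 2: u_1 = a_1 − (7/9)·u_0 = (-20/9, 10/9, -20/9).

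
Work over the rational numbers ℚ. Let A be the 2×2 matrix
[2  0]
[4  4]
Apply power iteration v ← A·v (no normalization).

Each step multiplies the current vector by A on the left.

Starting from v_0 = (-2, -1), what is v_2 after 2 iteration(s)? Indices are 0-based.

v_2 = (-8, -64)

v_0 = (-2, -1).
v_1 = A·v_0 = (-4, -12).
v_2 = A·v_1 = (-8, -64).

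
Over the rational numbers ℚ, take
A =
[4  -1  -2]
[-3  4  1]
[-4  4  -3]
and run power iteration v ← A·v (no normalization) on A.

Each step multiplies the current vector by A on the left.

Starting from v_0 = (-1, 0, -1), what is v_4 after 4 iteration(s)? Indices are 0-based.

v_0 = (-1, 0, -1).
v_1 = A·v_0 = (-2, 2, 7).
v_2 = A·v_1 = (-24, 21, -5).
v_3 = A·v_2 = (-107, 151, 195).
v_4 = A·v_3 = (-969, 1120, 447).

v_4 = (-969, 1120, 447)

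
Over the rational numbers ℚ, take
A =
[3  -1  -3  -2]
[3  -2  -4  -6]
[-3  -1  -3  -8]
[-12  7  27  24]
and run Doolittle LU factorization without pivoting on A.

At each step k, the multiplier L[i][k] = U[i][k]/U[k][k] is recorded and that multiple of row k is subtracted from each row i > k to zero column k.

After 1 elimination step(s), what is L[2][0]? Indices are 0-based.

[col 0] pivot 3
  R1 -= 1*R0 → (0, -1, -1, -4)  (L[1][0] := 1)
  R2 -= -1*R0 → (0, -2, -6, -10)  (L[2][0] := -1)
  R3 -= -4*R0 → (0, 3, 15, 16)  (L[3][0] := -4)

L[2][0] = -1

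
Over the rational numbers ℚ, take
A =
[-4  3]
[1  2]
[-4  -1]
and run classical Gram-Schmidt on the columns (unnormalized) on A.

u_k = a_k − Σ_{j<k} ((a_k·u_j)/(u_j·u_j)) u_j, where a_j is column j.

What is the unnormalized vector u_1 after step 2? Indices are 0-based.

Step 1: u_0 = a_0 = (-4, 1, -4).
Step 2: u_1 = a_1 − (-2/11)·u_0 = (25/11, 24/11, -19/11).

u_1 = (25/11, 24/11, -19/11)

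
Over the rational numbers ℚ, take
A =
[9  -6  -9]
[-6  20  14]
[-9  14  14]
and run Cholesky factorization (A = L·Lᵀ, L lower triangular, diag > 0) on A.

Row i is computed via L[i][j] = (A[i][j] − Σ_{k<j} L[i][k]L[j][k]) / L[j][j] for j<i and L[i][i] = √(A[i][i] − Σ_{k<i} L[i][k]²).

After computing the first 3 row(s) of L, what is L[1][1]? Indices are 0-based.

L[1][1] = 4

Step 1: L[0][0] = √(9) = 3.
  L[1][0] = (-6) / L[0][0] = -2.
Step 2: L[1][1] = √(16) = 4.
  L[2][0] = (-9) / L[0][0] = -3.
  L[2][1] = (8) / L[1][1] = 2.
Step 3: L[2][2] = √(1) = 1.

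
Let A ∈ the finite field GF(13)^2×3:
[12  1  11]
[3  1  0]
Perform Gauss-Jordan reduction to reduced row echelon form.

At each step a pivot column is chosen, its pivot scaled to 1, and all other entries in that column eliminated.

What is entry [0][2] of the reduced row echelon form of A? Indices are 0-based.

pivot(0,0)=12: scale R0 → (1, 12, 2)
  clear (1,0): R1 −= (3)R0 → (0, 4, 7)
pivot(1,1)=4: scale R1 → (0, 1, 5)
  clear (0,1): R0 −= (12)R1 → (1, 0, 7)

M[0][2] = 7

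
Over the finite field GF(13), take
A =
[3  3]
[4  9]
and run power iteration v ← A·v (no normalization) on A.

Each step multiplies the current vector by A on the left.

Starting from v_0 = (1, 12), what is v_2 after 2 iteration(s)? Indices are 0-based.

v_0 = (1, 12).
v_1 = A·v_0 = (0, 8).
v_2 = A·v_1 = (11, 7).

v_2 = (11, 7)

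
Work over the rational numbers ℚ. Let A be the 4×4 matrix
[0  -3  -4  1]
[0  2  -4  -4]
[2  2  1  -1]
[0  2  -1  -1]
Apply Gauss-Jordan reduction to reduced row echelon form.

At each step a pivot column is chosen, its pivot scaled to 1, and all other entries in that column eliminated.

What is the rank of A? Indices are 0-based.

rank = 4

[1] R0 <-> R2
[1] R0 /= 2  ⇒  (1, 1, 1/2, -1/2)
[2] R1 /= 2  ⇒  (0, 1, -2, -2)
     R0 -= 1·R1  ⇒  (1, 0, 5/2, 3/2)
     R2 -= -3·R1  ⇒  (0, 0, -10, -5)
     R3 -= 2·R1  ⇒  (0, 0, 3, 3)
[3] R2 /= -10  ⇒  (0, 0, 1, 1/2)
     R0 -= 5/2·R2  ⇒  (1, 0, 0, 1/4)
     R1 -= -2·R2  ⇒  (0, 1, 0, -1)
     R3 -= 3·R2  ⇒  (0, 0, 0, 3/2)
[4] R3 /= 3/2  ⇒  (0, 0, 0, 1)
     R0 -= 1/4·R3  ⇒  (1, 0, 0, 0)
     R1 -= -1·R3  ⇒  (0, 1, 0, 0)
     R2 -= 1/2·R3  ⇒  (0, 0, 1, 0)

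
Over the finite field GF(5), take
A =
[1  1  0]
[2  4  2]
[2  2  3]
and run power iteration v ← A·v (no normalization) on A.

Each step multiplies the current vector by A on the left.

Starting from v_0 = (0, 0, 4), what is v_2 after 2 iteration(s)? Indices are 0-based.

v_0 = (0, 0, 4).
v_1 = A·v_0 = (0, 3, 2).
v_2 = A·v_1 = (3, 1, 2).

v_2 = (3, 1, 2)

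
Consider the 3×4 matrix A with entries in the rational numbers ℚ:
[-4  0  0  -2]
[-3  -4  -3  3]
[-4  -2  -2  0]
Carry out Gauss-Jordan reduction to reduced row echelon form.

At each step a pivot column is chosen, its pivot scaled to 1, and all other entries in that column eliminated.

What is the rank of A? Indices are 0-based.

step 1: normalize row 0 (÷-4) = (1, 0, 0, 1/2)
  row 1: subtract -3×row0 = (0, -4, -3, 9/2)
  row 2: subtract -4×row0 = (0, -2, -2, 2)
step 2: normalize row 1 (÷-4) = (0, 1, 3/4, -9/8)
  row 2: subtract -2×row1 = (0, 0, -1/2, -1/4)
step 3: normalize row 2 (÷-1/2) = (0, 0, 1, 1/2)
  row 1: subtract 3/4×row2 = (0, 1, 0, -3/2)

rank = 3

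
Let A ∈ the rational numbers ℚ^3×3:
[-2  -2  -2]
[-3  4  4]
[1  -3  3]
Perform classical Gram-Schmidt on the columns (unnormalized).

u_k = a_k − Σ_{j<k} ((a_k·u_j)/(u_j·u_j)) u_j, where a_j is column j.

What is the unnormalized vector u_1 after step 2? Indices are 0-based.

u_1 = (-25/7, 23/14, -31/14)

Step 1: u_0 = a_0 = (-2, -3, 1).
Step 2: u_1 = a_1 − (-11/14)·u_0 = (-25/7, 23/14, -31/14).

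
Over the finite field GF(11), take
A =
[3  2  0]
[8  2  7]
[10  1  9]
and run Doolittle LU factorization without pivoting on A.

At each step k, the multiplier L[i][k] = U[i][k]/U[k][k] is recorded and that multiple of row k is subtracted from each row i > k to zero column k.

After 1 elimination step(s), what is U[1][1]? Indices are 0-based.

Step 1: pivot at (0,0) is 3.
  row1 ← row1 − (10)·row0  ⇒  L[1][0]=10, U row1=(0, 4, 7)
  row2 ← row2 − (7)·row0  ⇒  L[2][0]=7, U row2=(0, 9, 9)

U[1][1] = 4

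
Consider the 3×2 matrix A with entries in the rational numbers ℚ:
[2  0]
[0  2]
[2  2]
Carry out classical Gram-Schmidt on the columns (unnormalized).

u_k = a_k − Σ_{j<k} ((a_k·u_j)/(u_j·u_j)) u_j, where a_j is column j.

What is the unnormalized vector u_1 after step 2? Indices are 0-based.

u_1 = (-1, 2, 1)

Step 1: u_0 = a_0 = (2, 0, 2).
Step 2: u_1 = a_1 − (1/2)·u_0 = (-1, 2, 1).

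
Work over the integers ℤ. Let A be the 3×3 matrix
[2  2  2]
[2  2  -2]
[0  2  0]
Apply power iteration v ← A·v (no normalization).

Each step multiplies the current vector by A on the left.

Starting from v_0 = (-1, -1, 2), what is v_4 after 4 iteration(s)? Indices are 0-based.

v_0 = (-1, -1, 2).
v_1 = A·v_0 = (0, -8, -2).
v_2 = A·v_1 = (-20, -12, -16).
v_3 = A·v_2 = (-96, -32, -24).
v_4 = A·v_3 = (-304, -208, -64).

v_4 = (-304, -208, -64)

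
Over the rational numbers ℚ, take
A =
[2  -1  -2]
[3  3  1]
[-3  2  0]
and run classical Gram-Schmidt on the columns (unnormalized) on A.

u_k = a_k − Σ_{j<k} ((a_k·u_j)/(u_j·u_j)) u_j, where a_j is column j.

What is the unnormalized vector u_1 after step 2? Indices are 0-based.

Step 1: u_0 = a_0 = (2, 3, -3).
Step 2: u_1 = a_1 − (1/22)·u_0 = (-12/11, 63/22, 47/22).

u_1 = (-12/11, 63/22, 47/22)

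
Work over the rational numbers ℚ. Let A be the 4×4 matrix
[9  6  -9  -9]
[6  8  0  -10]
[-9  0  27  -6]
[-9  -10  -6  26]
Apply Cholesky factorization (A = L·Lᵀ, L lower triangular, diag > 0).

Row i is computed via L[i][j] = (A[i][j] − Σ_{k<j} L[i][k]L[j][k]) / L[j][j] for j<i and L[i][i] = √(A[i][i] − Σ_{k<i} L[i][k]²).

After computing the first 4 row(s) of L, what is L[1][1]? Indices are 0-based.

L[1][1] = 2

Step 1: L[0][0] = √(9) = 3.
  L[1][0] = (6) / L[0][0] = 2.
Step 2: L[1][1] = √(4) = 2.
  L[2][0] = (-9) / L[0][0] = -3.
  L[2][1] = (6) / L[1][1] = 3.
Step 3: L[2][2] = √(9) = 3.
  L[3][0] = (-9) / L[0][0] = -3.
  L[3][1] = (-4) / L[1][1] = -2.
  L[3][2] = (-9) / L[2][2] = -3.
Step 4: L[3][3] = √(4) = 2.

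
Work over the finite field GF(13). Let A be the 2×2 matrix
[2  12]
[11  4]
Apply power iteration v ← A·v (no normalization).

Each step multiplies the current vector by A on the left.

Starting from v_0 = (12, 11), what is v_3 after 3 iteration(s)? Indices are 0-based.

v_3 = (10, 9)

v_0 = (12, 11).
v_1 = A·v_0 = (0, 7).
v_2 = A·v_1 = (6, 2).
v_3 = A·v_2 = (10, 9).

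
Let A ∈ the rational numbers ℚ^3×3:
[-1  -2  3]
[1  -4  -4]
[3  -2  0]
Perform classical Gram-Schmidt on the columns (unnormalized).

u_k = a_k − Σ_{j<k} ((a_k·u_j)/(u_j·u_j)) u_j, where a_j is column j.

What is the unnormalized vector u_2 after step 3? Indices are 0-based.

Step 1: u_0 = a_0 = (-1, 1, 3).
Step 2: u_1 = a_1 − (-8/11)·u_0 = (-30/11, -36/11, 2/11).
Step 3: u_2 = a_2 − (-7/11)·u_0 − (27/100)·u_1 = (31/10, -62/25, 93/50).

u_2 = (31/10, -62/25, 93/50)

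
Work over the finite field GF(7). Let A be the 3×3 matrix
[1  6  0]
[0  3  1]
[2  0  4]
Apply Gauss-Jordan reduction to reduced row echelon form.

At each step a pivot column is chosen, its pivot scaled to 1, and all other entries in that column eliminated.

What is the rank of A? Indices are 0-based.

step 1: normalize row 0 (÷1) = (1, 6, 0)
  row 2: subtract 2×row0 = (0, 2, 4)
step 2: normalize row 1 (÷3) = (0, 1, 5)
  row 0: subtract 6×row1 = (1, 0, 5)
  row 2: subtract 2×row1 = (0, 0, 1)
step 3: normalize row 2 (÷1) = (0, 0, 1)
  row 0: subtract 5×row2 = (1, 0, 0)
  row 1: subtract 5×row2 = (0, 1, 0)

rank = 3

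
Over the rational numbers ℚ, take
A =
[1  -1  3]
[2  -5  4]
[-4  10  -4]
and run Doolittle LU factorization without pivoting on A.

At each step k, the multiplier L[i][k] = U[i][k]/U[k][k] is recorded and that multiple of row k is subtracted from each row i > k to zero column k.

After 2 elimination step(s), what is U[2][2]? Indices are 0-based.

Step 1: pivot at (0,0) is 1.
  row1 ← row1 − (2)·row0  ⇒  L[1][0]=2, U row1=(0, -3, -2)
  row2 ← row2 − (-4)·row0  ⇒  L[2][0]=-4, U row2=(0, 6, 8)
Step 2: pivot at (1,1) is -3.
  row2 ← row2 − (-2)·row1  ⇒  L[2][1]=-2, U row2=(0, 0, 4)

U[2][2] = 4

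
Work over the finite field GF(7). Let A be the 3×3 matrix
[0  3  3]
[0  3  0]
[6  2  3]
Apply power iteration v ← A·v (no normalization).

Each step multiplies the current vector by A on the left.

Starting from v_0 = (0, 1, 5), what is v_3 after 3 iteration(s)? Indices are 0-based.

v_3 = (4, 6, 5)

v_0 = (0, 1, 5).
v_1 = A·v_0 = (4, 3, 3).
v_2 = A·v_1 = (4, 2, 4).
v_3 = A·v_2 = (4, 6, 5).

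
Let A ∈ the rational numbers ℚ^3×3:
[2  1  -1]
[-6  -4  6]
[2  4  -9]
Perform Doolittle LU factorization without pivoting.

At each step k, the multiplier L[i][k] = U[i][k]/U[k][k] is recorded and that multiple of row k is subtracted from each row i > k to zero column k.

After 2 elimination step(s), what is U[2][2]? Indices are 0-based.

[col 0] pivot 2
  R1 -= -3*R0 → (0, -1, 3)  (L[1][0] := -3)
  R2 -= 1*R0 → (0, 3, -8)  (L[2][0] := 1)
[col 1] pivot -1
  R2 -= -3*R1 → (0, 0, 1)  (L[2][1] := -3)

U[2][2] = 1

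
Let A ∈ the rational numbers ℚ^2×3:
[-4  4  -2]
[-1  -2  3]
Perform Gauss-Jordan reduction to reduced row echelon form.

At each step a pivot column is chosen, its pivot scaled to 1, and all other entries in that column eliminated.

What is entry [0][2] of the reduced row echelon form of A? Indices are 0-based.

[1] R0 /= -4  ⇒  (1, -1, 1/2)
     R1 -= -1·R0  ⇒  (0, -3, 7/2)
[2] R1 /= -3  ⇒  (0, 1, -7/6)
     R0 -= -1·R1  ⇒  (1, 0, -2/3)

M[0][2] = -2/3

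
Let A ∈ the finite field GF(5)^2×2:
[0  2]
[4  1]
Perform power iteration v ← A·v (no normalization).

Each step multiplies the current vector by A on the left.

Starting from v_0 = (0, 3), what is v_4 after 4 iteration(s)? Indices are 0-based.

v_0 = (0, 3).
v_1 = A·v_0 = (1, 3).
v_2 = A·v_1 = (1, 2).
v_3 = A·v_2 = (4, 1).
v_4 = A·v_3 = (2, 2).

v_4 = (2, 2)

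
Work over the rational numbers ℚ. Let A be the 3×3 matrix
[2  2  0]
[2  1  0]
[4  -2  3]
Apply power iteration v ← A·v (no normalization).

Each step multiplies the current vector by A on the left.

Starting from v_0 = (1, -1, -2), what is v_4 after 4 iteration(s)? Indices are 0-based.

v_4 = (22, 17, 14)

v_0 = (1, -1, -2).
v_1 = A·v_0 = (0, 1, 0).
v_2 = A·v_1 = (2, 1, -2).
v_3 = A·v_2 = (6, 5, 0).
v_4 = A·v_3 = (22, 17, 14).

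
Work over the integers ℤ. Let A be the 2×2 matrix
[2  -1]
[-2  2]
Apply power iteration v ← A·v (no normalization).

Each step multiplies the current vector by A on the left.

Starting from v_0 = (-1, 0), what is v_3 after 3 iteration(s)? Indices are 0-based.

v_3 = (-20, 28)

v_0 = (-1, 0).
v_1 = A·v_0 = (-2, 2).
v_2 = A·v_1 = (-6, 8).
v_3 = A·v_2 = (-20, 28).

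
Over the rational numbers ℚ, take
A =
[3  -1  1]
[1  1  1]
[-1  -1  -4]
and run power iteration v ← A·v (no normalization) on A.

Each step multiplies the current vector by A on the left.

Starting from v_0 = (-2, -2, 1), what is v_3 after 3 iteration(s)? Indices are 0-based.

v_3 = (-6, -6, -12)

v_0 = (-2, -2, 1).
v_1 = A·v_0 = (-3, -3, 0).
v_2 = A·v_1 = (-6, -6, 6).
v_3 = A·v_2 = (-6, -6, -12).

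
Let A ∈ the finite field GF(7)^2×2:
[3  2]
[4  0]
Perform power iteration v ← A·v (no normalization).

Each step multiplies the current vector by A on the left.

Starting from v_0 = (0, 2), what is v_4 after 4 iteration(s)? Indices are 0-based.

v_0 = (0, 2).
v_1 = A·v_0 = (4, 0).
v_2 = A·v_1 = (5, 2).
v_3 = A·v_2 = (5, 6).
v_4 = A·v_3 = (6, 6).

v_4 = (6, 6)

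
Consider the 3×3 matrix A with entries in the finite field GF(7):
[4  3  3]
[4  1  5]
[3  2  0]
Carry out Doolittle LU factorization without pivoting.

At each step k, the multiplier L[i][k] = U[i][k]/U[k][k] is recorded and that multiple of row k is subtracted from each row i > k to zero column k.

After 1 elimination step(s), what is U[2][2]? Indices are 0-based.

U[2][2] = 3

[col 0] pivot 4
  R1 -= 1*R0 → (0, 5, 2)  (L[1][0] := 1)
  R2 -= 6*R0 → (0, 5, 3)  (L[2][0] := 6)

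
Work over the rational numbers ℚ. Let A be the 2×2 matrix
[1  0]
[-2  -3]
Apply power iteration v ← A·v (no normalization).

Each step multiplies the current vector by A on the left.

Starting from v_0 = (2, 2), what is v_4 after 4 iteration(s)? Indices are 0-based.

v_4 = (2, 242)

v_0 = (2, 2).
v_1 = A·v_0 = (2, -10).
v_2 = A·v_1 = (2, 26).
v_3 = A·v_2 = (2, -82).
v_4 = A·v_3 = (2, 242).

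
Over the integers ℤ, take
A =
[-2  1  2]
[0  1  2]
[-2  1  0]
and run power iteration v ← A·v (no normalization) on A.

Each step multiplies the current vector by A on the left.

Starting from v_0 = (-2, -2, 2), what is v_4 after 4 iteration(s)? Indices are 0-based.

v_4 = (26, 22, -10)

v_0 = (-2, -2, 2).
v_1 = A·v_0 = (6, 2, 2).
v_2 = A·v_1 = (-6, 6, -10).
v_3 = A·v_2 = (-2, -14, 18).
v_4 = A·v_3 = (26, 22, -10).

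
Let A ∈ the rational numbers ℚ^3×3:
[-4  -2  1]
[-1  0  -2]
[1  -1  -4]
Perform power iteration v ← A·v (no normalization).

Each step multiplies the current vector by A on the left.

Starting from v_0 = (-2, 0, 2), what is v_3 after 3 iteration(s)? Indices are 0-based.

v_3 = (216, -58, -264)

v_0 = (-2, 0, 2).
v_1 = A·v_0 = (10, -2, -10).
v_2 = A·v_1 = (-46, 10, 52).
v_3 = A·v_2 = (216, -58, -264).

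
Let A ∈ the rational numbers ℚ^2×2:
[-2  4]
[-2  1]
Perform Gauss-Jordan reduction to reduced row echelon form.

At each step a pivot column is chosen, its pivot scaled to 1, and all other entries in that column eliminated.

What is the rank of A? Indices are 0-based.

[1] R0 /= -2  ⇒  (1, -2)
     R1 -= -2·R0  ⇒  (0, -3)
[2] R1 /= -3  ⇒  (0, 1)
     R0 -= -2·R1  ⇒  (1, 0)

rank = 2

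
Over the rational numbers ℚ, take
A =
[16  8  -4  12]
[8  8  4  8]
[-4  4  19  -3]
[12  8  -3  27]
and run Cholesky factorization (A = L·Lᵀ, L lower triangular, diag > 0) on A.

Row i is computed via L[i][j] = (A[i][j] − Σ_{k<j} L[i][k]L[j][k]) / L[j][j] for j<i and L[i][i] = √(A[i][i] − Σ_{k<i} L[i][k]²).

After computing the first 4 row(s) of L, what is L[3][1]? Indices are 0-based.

Step 1: L[0][0] = √(16) = 4.
  L[1][0] = (8) / L[0][0] = 2.
Step 2: L[1][1] = √(4) = 2.
  L[2][0] = (-4) / L[0][0] = -1.
  L[2][1] = (6) / L[1][1] = 3.
Step 3: L[2][2] = √(9) = 3.
  L[3][0] = (12) / L[0][0] = 3.
  L[3][1] = (2) / L[1][1] = 1.
  L[3][2] = (-3) / L[2][2] = -1.
Step 4: L[3][3] = √(16) = 4.

L[3][1] = 1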